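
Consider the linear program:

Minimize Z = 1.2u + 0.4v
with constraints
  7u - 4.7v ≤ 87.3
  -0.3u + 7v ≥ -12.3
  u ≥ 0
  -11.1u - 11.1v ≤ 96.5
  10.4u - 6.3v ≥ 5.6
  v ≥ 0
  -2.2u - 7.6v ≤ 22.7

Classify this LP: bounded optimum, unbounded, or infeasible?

Extreme points and Z = 1.2u + 0.4v:
  (873/70, 0) → Z = 2619/175
  (7/13, 0) → Z = 42/65
The feasible region has finitely many vertices and no improving ray; the minimum is 42/65 at (7/13, 0).

bounded optimum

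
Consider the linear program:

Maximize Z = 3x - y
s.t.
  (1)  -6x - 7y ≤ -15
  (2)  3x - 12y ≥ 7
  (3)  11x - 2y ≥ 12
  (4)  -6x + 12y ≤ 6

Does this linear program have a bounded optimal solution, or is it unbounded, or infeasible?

unbounded

From the feasible point (229/93, 1/31), moving in the direction (7, -6) keeps every constraint satisfied while Z increases without bound.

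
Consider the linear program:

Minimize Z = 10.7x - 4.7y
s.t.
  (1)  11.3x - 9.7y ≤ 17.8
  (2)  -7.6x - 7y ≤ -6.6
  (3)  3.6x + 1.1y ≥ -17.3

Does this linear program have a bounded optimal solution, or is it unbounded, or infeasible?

unbounded

From the feasible point (9431/7641, -3035/7641), moving in the direction (-1.1, 3.6) keeps every constraint satisfied while Z decreases without bound.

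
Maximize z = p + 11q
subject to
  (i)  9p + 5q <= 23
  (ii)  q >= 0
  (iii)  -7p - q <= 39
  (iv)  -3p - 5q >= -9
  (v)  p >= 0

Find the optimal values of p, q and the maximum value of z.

Extreme points and z = p + 11q:
  (23/9, 0) → z = 23/9
  (7/3, 2/5) → z = 101/15
  (0, 0) → z = 0
  (0, 9/5) → z = 99/5

p = 0, q = 9/5, maximum z = 99/5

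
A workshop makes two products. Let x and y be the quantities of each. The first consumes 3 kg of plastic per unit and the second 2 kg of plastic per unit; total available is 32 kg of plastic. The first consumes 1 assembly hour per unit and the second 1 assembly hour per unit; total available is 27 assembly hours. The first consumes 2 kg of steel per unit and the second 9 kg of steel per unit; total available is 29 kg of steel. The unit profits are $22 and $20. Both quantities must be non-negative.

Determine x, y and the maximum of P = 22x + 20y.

Feasible corners and P = 22x + 20y:
  (0, 0) → P = 0
  (0, 29/9) → P = 580/9
  (32/3, 0) → P = 704/3
  (10, 1) → P = 240

x = 10, y = 1, maximum P = 240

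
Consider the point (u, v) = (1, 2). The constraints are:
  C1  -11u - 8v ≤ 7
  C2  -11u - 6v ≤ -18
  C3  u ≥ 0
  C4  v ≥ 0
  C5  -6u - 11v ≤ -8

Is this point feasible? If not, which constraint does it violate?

feasible

C1: -27 ≤ 7 ✓
C2: -23 ≤ -18 ✓
C3: 1 ≥ 0 ✓
C4: 2 ≥ 0 ✓
C5: -28 ≤ -8 ✓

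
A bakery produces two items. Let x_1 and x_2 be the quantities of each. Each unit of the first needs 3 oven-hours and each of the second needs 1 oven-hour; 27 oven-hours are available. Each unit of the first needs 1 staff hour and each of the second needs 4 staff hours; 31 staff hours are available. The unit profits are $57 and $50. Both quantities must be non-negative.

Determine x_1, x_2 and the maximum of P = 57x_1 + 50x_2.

x_1 = 7, x_2 = 6, maximum P = 699

Feasible corners and P = 57x_1 + 50x_2:
  (0, 0) → P = 0
  (0, 31/4) → P = 775/2
  (9, 0) → P = 513
  (7, 6) → P = 699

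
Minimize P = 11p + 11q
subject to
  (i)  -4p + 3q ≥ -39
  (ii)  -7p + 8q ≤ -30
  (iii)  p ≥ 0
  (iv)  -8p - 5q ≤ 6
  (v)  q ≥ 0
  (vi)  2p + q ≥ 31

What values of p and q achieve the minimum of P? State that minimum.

p = 66/5, q = 23/5, minimum P = 979/5

Vertices and P = 11p + 11q:
  (222/11, 153/11) → P = 375
  (66/5, 23/5) → P = 979/5
  (278/23, 157/23) → P = 4785/23

The optimum lies where -4p + 3q = -39 and 2p + q = 31.
Solving simultaneously gives p = 66/5, q = 23/5.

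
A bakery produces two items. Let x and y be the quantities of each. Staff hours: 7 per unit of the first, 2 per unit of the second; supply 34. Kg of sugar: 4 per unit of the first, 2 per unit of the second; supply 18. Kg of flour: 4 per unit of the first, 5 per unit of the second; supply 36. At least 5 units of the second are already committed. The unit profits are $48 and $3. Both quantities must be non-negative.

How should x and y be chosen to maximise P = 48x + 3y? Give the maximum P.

Feasible corners and P = 48x + 3y:
  (0, 36/5) → P = 108/5
  (0, 5) → P = 15
  (3/2, 6) → P = 90
  (2, 5) → P = 111

The binding constraints are 4x + 2y = 18 and y = 5.
Solving simultaneously gives x = 2, y = 5.

x = 2, y = 5, maximum P = 111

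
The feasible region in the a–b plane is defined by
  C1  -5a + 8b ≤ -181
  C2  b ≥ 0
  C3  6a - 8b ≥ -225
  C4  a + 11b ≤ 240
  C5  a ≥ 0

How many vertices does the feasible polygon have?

3

Intersecting each pair of boundary lines and keeping only the points that satisfy every inequality leaves:
  (181/5, 0)
  (3911/63, 1019/63)
  (240, 0)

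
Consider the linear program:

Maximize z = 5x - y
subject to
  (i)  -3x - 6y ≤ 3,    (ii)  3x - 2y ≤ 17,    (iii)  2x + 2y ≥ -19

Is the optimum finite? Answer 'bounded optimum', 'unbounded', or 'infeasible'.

unbounded

From the feasible point (4, -5/2), moving in the direction (2, 3) keeps every constraint satisfied while z increases without bound.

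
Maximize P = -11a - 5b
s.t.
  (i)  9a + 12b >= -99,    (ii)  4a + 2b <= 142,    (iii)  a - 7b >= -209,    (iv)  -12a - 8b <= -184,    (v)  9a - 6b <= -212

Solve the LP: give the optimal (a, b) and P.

Extreme points and P = -11a - 5b:
  (-96/23, 673/23) → P = -2309/23
  (-230/57, 1669/57) → P = -5815/57
  (-37/9, 175/6) → P = -1811/18

The optimum lies where a - 7b = -209 and -12a - 8b = -184.
Solving simultaneously gives a = -96/23, b = 673/23.

a = -96/23, b = 673/23, maximum P = -2309/23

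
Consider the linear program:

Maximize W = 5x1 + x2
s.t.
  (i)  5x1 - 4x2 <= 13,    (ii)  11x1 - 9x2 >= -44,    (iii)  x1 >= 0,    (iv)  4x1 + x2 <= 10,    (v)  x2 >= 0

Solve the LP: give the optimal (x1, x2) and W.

x1 = 5/2, x2 = 0, maximum W = 25/2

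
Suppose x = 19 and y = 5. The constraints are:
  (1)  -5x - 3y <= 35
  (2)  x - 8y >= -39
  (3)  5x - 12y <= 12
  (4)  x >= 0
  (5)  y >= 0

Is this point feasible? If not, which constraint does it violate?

not feasible — violates (3)

Constraint (3): 5x - 12y = 35, which is not ≤ 12. All other constraints are satisfied.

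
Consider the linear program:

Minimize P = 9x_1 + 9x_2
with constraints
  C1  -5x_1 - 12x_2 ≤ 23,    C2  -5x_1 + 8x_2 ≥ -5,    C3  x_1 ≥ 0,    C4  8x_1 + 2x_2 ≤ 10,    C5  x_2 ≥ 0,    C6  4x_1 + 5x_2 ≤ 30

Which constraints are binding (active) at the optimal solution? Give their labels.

Vertices and P = 9x_1 + 9x_2:
  (45/37, 5/37) → P = 450/37
  (1, 0) → P = 9
  (0, 5) → P = 45
  (0, 0) → P = 0

The minimum is at (0, 0). Substituting into each constraint, equality holds for C3 and C5; the remaining constraints have slack.

C3 and C5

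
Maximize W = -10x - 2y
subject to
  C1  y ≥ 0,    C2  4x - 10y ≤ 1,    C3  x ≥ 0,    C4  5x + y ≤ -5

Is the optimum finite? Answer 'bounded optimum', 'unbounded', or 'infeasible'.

infeasible

The boundaries y = 0 and 4x - 10y = 1 meet at (1/4, 0), but that point violates 5x + y ≤ -5. Every candidate vertex is excluded by some other constraint, so the feasible region is empty.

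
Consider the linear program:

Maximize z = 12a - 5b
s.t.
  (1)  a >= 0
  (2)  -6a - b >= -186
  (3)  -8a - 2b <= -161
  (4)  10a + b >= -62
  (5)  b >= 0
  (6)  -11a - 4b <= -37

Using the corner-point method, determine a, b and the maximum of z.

Corner points and z = 12a - 5b:
  (0, 186) → z = -930
  (0, 161/2) → z = -805/2
  (31, 0) → z = 372
  (161/8, 0) → z = 483/2

The optimum lies where -6a - b = -186 and b = 0.
Solving simultaneously gives a = 31, b = 0.

a = 31, b = 0, maximum z = 372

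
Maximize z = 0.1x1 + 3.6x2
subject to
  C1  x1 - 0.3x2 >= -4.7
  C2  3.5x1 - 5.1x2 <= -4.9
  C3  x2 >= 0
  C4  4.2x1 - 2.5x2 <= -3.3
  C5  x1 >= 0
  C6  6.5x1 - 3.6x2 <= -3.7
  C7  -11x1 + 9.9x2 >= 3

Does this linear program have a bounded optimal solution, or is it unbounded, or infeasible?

From the feasible point (0, 47/3), moving in the direction (3.6, 6.5) keeps every constraint satisfied while z increases without bound.

unbounded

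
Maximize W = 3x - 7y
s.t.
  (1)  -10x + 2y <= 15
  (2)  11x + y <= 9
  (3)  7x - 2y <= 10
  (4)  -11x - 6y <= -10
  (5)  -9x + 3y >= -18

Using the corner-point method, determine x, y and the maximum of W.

Corner points and W = 3x - 7y:
  (3/32, 255/32) → W = -111/2
  (-35/41, 265/82) → W = -2065/82
  (4/5, 1/5) → W = 1

The binding constraints are 11x + y = 9 and -11x - 6y = -10.
Solving simultaneously gives x = 4/5, y = 1/5.

x = 4/5, y = 1/5, maximum W = 1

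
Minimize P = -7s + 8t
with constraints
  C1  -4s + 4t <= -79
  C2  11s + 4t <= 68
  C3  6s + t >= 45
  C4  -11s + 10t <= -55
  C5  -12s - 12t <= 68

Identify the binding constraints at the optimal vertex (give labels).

C2 and C5

Extreme points and P = -7s + 8t:
  (49/5, -199/20) → P = -741/5
  (37/4, -21/2) → P = -595/4
  (272/21, -391/21) → P = -5032/21
  (152/15, -79/5) → P = -592/3

The minimum is at (272/21, -391/21). Substituting into each constraint, equality holds for C2 and C5; the remaining constraints have slack.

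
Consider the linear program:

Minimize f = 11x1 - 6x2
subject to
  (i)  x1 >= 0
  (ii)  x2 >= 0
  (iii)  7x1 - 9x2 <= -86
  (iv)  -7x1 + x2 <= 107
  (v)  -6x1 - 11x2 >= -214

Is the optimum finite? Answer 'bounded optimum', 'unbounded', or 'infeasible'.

Extreme points and f = 11x1 - 6x2:
  (0, 86/9) → f = -172/3
  (0, 214/11) → f = -1284/11
  (980/131, 2014/131) → f = -1304/131
The feasible region has finitely many vertices and no improving ray; the minimum is -1284/11 at (0, 214/11).

bounded optimum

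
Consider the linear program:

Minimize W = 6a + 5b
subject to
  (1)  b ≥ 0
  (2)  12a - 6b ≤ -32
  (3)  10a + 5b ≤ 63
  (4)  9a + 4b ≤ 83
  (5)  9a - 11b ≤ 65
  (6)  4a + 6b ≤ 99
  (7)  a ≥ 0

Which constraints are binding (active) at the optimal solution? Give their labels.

(2) and (7)

Feasible corners and W = 6a + 5b:
  (109/60, 269/30) → W = 836/15
  (0, 16/3) → W = 80/3
  (0, 63/5) → W = 63

The minimum is at (0, 16/3). Substituting into each constraint, equality holds for (2) and (7); the remaining constraints have slack.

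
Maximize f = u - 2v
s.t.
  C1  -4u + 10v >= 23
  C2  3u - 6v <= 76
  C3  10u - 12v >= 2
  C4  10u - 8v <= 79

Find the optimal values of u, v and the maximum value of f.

u = 487/34, v = 273/34, maximum f = -59/34

Vertices and f = u - 2v:
  (74/13, 119/26) → f = -45/13
  (487/34, 273/34) → f = -59/34
  (233/10, 77/4) → f = -76/5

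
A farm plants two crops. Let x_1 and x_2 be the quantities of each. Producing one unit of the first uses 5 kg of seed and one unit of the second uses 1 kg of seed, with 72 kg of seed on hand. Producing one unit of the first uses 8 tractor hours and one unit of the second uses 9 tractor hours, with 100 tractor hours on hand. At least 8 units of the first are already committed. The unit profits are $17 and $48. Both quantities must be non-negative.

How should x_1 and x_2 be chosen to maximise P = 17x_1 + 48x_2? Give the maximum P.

Feasible corners and P = 17x_1 + 48x_2:
  (25/2, 0) → P = 425/2
  (8, 0) → P = 136
  (8, 4) → P = 328

The optimum lies where 8x_1 + 9x_2 = 100 and x_1 = 8.
Solving simultaneously gives x_1 = 8, x_2 = 4.

x_1 = 8, x_2 = 4, maximum P = 328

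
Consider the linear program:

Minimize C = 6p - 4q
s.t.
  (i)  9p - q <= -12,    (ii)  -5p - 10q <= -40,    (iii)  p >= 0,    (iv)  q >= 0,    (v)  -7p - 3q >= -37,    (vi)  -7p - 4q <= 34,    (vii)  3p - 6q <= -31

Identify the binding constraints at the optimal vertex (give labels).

(iii) and (v)

Corner points and C = 6p - 4q:
  (0, 12) → C = -48
  (1/34, 417/34) → C = -831/17
  (0, 37/3) → C = -148/3

The minimum is at (0, 37/3). Substituting into each constraint, equality holds for (iii) and (v); the remaining constraints have slack.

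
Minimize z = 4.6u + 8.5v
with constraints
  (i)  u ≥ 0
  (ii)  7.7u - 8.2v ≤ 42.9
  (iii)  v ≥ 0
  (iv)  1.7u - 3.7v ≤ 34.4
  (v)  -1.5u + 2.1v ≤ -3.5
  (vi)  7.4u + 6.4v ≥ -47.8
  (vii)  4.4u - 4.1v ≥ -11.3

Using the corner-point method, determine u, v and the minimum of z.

Feasible corners and z = 4.6u + 8.5v:
  (39/7, 0) → z = 897/35
  (6139/387, 3740/387) → z = 100049/645
  (7/3, 0) → z = 161/15

The optimum lies where v = 0 and -1.5u + 2.1v = -3.5.
Solving simultaneously gives u = 7/3, v = 0.

u = 7/3, v = 0, minimum z = 161/15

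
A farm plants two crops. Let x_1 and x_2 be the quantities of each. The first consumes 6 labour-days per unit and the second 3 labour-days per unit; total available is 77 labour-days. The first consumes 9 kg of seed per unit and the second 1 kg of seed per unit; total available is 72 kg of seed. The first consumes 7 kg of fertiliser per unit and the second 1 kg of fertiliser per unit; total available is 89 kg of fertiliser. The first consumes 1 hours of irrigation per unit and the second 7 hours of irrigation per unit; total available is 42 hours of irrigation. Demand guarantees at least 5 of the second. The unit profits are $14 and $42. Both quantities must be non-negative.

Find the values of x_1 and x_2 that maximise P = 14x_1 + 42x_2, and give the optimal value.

Vertices and P = 14x_1 + 42x_2:
  (0, 6) → P = 252
  (0, 5) → P = 210
  (7, 5) → P = 308

x_1 = 7, x_2 = 5, maximum P = 308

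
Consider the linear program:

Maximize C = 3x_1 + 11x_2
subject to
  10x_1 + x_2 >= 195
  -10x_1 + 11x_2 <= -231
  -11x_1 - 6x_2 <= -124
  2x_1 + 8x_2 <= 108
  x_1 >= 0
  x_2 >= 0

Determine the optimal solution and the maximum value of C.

x_1 = 54, x_2 = 0, maximum C = 162

Feasible corners and C = 3x_1 + 11x_2:
  (506/17, 103/17) → C = 2651/17
  (231/10, 0) → C = 693/10
  (54, 0) → C = 162

At the optimal vertex, 2x_1 + 8x_2 = 108 and x_2 = 0.
Solving simultaneously gives x_1 = 54, x_2 = 0.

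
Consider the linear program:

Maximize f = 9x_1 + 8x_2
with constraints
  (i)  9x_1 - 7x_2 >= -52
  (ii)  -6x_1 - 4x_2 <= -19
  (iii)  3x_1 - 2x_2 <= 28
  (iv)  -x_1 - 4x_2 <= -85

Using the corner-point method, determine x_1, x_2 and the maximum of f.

x_1 = 100, x_2 = 136, maximum f = 1988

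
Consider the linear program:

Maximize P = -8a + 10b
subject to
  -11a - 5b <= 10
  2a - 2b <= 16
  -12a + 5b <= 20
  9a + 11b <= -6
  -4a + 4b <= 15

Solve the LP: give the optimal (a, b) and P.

a = -20/19, b = 6/19, maximum P = 220/19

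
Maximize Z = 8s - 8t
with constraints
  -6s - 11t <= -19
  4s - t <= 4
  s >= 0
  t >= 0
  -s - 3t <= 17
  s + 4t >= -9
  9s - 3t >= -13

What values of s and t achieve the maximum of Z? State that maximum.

s = 63/50, t = 26/25, maximum Z = 44/25

Vertices and Z = 8s - 8t:
  (63/50, 26/25) → Z = 44/25
  (0, 19/11) → Z = -152/11
  (25/3, 88/3) → Z = -168
  (0, 13/3) → Z = -104/3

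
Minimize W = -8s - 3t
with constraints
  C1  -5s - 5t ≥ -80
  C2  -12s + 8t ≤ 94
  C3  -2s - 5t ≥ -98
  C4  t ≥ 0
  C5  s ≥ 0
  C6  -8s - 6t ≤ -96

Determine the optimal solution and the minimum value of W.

Feasible corners and W = -8s - 3t:
  (17/10, 143/10) → W = -113/2
  (16, 0) → W = -128
  (3/2, 14) → W = -54
  (12, 0) → W = -96

s = 16, t = 0, minimum W = -128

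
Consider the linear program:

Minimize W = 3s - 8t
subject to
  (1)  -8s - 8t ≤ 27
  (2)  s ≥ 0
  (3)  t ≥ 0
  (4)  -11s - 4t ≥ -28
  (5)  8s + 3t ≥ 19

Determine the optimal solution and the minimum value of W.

s = 0, t = 7, minimum W = -56

Corner points and W = 3s - 8t:
  (0, 7) → W = -56
  (0, 19/3) → W = -152/3
  (28/11, 0) → W = 84/11
  (19/8, 0) → W = 57/8

The optimum lies where s = 0 and -11s - 4t = -28.
Solving simultaneously gives s = 0, t = 7.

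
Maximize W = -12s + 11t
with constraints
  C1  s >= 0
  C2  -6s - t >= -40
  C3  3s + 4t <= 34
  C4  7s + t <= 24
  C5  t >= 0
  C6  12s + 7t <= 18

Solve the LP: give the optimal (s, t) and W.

Feasible corners and W = -12s + 11t:
  (0, 0) → W = 0
  (0, 18/7) → W = 198/7
  (3/2, 0) → W = -18

s = 0, t = 18/7, maximum W = 198/7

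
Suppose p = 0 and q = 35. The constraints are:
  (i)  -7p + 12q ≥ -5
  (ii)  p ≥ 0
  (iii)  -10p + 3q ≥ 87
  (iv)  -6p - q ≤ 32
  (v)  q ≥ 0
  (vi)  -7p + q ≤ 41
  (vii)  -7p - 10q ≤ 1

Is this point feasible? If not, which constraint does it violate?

feasible

(i): 420 ≥ -5 ✓
(ii): 0 ≥ 0 ✓
(iii): 105 ≥ 87 ✓
(iv): -35 ≤ 32 ✓
(v): 35 ≥ 0 ✓
(vi): 35 ≤ 41 ✓
(vii): -350 ≤ 1 ✓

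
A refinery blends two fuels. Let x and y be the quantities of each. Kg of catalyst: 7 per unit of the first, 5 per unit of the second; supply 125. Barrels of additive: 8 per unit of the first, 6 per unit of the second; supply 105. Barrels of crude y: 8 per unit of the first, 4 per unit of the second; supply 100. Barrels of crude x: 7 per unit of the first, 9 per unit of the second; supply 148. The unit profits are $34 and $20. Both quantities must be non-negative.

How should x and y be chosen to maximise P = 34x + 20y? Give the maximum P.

Extreme points and P = 34x + 20y:
  (0, 0) → P = 0
  (0, 148/9) → P = 2960/9
  (25/2, 0) → P = 425
  (45/4, 5/2) → P = 865/2
  (19/10, 449/30) → P = 5459/15

The binding constraints are 8x + 6y = 105 and 8x + 4y = 100.
Solving simultaneously gives x = 45/4, y = 5/2.

x = 45/4, y = 5/2, maximum P = 865/2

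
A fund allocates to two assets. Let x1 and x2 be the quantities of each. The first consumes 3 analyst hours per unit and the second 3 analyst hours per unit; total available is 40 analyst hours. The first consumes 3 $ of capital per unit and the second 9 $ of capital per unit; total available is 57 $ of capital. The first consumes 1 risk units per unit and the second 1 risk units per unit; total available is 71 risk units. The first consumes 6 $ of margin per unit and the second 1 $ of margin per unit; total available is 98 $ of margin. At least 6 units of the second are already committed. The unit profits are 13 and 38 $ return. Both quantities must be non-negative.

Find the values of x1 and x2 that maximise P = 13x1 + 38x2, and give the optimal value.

x1 = 1, x2 = 6, maximum P = 241

Extreme points and P = 13x1 + 38x2:
  (0, 19/3) → P = 722/3
  (0, 6) → P = 228
  (1, 6) → P = 241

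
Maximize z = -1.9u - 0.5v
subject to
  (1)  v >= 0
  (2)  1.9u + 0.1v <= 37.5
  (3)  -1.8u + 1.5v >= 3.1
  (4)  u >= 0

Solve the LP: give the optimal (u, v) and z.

u = 0, v = 31/15, maximum z = -31/30

Vertices and z = -1.9u - 0.5v:
  (5594/303, 7339/303) → z = -142981/3030
  (0, 375) → z = -375/2
  (0, 31/15) → z = -31/30

The optimum lies where -1.8u + 1.5v = 3.1 and u = 0.
Solving simultaneously gives u = 0, v = 31/15.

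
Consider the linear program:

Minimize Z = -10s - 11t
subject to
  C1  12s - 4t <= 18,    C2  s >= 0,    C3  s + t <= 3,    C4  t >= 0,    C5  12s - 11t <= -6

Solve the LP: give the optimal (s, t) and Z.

s = 0, t = 3, minimum Z = -33

The binding constraints are s = 0 and s + t = 3.
Solving simultaneously gives s = 0, t = 3.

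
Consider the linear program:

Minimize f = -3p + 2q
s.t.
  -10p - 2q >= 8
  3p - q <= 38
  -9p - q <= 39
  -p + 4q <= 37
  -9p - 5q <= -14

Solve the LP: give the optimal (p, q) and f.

p = -17/8, q = 53/8, minimum f = 157/8

Corner points and f = -3p + 2q:
  (-53/21, 181/21) → f = 521/21
  (-17/8, 53/8) → f = 157/8
  (-129/41, 347/41) → f = 1081/41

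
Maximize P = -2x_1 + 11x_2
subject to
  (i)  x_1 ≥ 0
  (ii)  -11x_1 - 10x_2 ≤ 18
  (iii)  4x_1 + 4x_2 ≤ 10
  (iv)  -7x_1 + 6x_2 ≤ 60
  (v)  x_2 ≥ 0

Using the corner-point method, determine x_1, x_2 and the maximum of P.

x_1 = 0, x_2 = 5/2, maximum P = 55/2

Extreme points and P = -2x_1 + 11x_2:
  (0, 5/2) → P = 55/2
  (0, 0) → P = 0
  (5/2, 0) → P = -5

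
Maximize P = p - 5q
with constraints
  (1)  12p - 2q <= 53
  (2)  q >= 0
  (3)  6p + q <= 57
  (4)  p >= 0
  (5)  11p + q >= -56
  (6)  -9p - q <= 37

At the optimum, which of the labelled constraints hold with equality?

Vertices and P = p - 5q:
  (53/12, 0) → P = 53/12
  (167/24, 61/4) → P = -1663/24
  (0, 0) → P = 0
  (0, 57) → P = -285

The maximum is at (53/12, 0). Substituting into each constraint, equality holds for (1) and (2); the remaining constraints have slack.

(1) and (2)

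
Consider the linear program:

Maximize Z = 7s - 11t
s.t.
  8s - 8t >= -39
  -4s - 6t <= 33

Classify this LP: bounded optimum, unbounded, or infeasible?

unbounded

From the feasible point (-249/40, -27/20), moving in the direction (6, -4) keeps every constraint satisfied while Z increases without bound.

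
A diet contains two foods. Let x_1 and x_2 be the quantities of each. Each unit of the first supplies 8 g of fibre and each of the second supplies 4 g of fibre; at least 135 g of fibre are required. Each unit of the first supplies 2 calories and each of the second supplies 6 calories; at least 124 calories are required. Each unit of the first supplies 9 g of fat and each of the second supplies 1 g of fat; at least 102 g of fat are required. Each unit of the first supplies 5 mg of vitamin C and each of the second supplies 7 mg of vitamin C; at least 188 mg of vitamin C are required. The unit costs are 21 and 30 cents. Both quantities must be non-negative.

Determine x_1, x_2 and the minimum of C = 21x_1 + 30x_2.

Extreme points and C = 21x_1 + 30x_2:
  (0, 102) → C = 3060
  (62, 0) → C = 1302
  (65/4, 61/4) → C = 3195/4
  (263/29, 591/29) → C = 23253/29
The feasible region is unbounded (it extends along (0, 1), (1, 0)), but C strictly increases along every unbounded feasible direction, so there is no improving ray and the minimum is attained at a vertex.

The optimum lies where 2x_1 + 6x_2 = 124 and 5x_1 + 7x_2 = 188.
Solving simultaneously gives x_1 = 65/4, x_2 = 61/4.

x_1 = 65/4, x_2 = 61/4, minimum C = 3195/4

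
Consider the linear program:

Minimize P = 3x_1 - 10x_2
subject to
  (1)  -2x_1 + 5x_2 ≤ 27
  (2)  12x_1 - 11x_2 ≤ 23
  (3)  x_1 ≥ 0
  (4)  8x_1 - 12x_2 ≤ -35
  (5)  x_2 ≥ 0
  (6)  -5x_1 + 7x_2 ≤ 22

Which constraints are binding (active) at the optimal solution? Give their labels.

(1) and (4)

Feasible corners and P = 3x_1 - 10x_2:
  (149/16, 73/8) → P = -1013/16
  (79/11, 91/11) → P = -673/11
  (0, 35/12) → P = -175/6
  (0, 22/7) → P = -220/7

The minimum is at (149/16, 73/8). Substituting into each constraint, equality holds for (1) and (4); the remaining constraints have slack.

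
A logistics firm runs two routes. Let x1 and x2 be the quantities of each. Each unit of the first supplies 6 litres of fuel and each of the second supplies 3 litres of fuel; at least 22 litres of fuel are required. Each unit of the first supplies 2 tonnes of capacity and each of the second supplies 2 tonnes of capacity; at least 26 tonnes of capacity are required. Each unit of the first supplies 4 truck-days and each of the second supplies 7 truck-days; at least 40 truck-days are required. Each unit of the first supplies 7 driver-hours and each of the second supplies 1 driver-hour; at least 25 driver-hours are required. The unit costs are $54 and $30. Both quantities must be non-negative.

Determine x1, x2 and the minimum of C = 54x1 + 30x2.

Extreme points and C = 54x1 + 30x2:
  (0, 25) → C = 750
  (13, 0) → C = 702
  (2, 11) → C = 438
The feasible region is unbounded (it extends along (0, 1), (1, 0)), but C strictly increases along every unbounded feasible direction, so there is no improving ray and the minimum is attained at a vertex.

The binding constraints are 2x1 + 2x2 = 26 and 7x1 + x2 = 25.
Solving simultaneously gives x1 = 2, x2 = 11.

x1 = 2, x2 = 11, minimum C = 438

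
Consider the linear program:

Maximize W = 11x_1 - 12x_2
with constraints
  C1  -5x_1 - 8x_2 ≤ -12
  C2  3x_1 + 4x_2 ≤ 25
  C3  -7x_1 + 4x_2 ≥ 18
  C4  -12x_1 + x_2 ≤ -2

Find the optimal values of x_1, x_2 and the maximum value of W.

x_1 = 26/41, x_2 = 230/41, maximum W = -2474/41

Extreme points and W = 11x_1 - 12x_2:
  (7/10, 229/40) → W = -61
  (11/17, 98/17) → W = -1055/17
  (26/41, 230/41) → W = -2474/41

At the optimal vertex, -7x_1 + 4x_2 = 18 and -12x_1 + x_2 = -2.
Solving simultaneously gives x_1 = 26/41, x_2 = 230/41.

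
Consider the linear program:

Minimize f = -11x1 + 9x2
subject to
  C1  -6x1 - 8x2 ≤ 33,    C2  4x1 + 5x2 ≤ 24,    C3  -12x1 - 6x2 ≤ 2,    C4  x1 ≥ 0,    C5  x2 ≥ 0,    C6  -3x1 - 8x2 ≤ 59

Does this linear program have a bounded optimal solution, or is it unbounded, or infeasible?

bounded optimum

Feasible corners and f = -11x1 + 9x2:
  (0, 24/5) → f = 216/5
  (6, 0) → f = -66
  (0, 0) → f = 0
The feasible region has finitely many vertices and no improving ray; the minimum is -66 at (6, 0).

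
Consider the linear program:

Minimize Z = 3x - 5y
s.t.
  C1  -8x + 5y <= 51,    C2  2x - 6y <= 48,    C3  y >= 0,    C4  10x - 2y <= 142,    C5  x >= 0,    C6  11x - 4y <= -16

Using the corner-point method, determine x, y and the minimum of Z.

The optimum lies where -8x + 5y = 51 and 11x - 4y = -16.
Solving simultaneously gives x = 124/23, y = 433/23.

x = 124/23, y = 433/23, minimum Z = -1793/23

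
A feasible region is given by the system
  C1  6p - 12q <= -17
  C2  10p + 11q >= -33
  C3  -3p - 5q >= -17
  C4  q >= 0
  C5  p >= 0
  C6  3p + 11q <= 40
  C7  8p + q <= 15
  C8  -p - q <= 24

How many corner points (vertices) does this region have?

Pairwise boundary intersections that survive every other constraint:
  (0, 17/12)
  (163/102, 113/51)
  (0, 17/5)
  (58/37, 91/37)

4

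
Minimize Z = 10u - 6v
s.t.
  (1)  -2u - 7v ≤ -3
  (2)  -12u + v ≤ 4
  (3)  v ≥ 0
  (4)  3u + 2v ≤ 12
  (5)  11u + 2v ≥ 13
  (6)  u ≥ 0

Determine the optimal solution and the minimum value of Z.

Vertices and Z = 10u - 6v:
  (3/2, 0) → Z = 15
  (85/73, 7/73) → Z = 808/73
  (4/27, 52/9) → Z = -896/27
  (1/7, 40/7) → Z = -230/7
  (4, 0) → Z = 40

At the optimal vertex, -12u + v = 4 and 3u + 2v = 12.
Solving simultaneously gives u = 4/27, v = 52/9.

u = 4/27, v = 52/9, minimum Z = -896/27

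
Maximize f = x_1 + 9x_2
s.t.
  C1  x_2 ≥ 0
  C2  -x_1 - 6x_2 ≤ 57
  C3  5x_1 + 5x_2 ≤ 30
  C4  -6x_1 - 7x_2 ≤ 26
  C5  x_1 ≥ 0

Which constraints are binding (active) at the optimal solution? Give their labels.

C3 and C5

Extreme points and f = x_1 + 9x_2:
  (6, 0) → f = 6
  (0, 0) → f = 0
  (0, 6) → f = 54

The maximum is at (0, 6). Substituting into each constraint, equality holds for C3 and C5; the remaining constraints have slack.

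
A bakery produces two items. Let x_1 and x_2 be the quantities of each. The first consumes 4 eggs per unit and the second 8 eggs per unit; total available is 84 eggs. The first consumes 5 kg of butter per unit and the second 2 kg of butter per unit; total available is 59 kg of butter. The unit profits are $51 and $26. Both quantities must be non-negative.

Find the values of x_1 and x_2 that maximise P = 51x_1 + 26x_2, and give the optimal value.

Feasible corners and P = 51x_1 + 26x_2:
  (0, 0) → P = 0
  (0, 21/2) → P = 273
  (59/5, 0) → P = 3009/5
  (19/2, 23/4) → P = 634

The binding constraints are 4x_1 + 8x_2 = 84 and 5x_1 + 2x_2 = 59.
Solving simultaneously gives x_1 = 19/2, x_2 = 23/4.

x_1 = 19/2, x_2 = 23/4, maximum P = 634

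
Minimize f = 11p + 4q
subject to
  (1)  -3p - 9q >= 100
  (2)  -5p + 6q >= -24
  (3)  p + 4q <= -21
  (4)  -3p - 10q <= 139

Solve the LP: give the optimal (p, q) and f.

p = -173, q = 38, minimum f = -1751

Vertices and f = 11p + 4q:
  (-128/21, -572/63) → f = -6512/63
  (-211/3, 37/3) → f = -2173/3
  (-297/34, -767/68) → f = -4801/34
  (-173, 38) → f = -1751

The optimum lies where p + 4q = -21 and -3p - 10q = 139.
Solving simultaneously gives p = -173, q = 38.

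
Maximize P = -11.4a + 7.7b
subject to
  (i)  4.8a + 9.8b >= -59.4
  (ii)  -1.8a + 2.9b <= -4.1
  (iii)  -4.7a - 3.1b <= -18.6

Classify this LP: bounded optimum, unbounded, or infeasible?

bounded optimum

Vertices and P = -11.4a + 7.7b:
  (18321/1559, -18423/1559) → P = -701433/3118
  (6665/1921, 1421/1921) → P = -650393/19210
The feasible region has finitely many vertices and no improving ray; the maximum is -650393/19210 at (6665/1921, 1421/1921).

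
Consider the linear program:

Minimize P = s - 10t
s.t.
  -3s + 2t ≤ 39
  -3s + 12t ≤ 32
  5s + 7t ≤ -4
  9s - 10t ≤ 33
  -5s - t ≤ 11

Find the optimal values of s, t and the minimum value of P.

s = -73/30, t = 7/6, minimum P = -141/10

Feasible corners and P = s - 10t:
  (191/113, -201/113) → P = 2201/113
  (-73/30, 7/6) → P = -141/10
  (-77/59, -264/59) → P = 2563/59

The binding constraints are 5s + 7t = -4 and -5s - t = 11.
Solving simultaneously gives s = -73/30, t = 7/6.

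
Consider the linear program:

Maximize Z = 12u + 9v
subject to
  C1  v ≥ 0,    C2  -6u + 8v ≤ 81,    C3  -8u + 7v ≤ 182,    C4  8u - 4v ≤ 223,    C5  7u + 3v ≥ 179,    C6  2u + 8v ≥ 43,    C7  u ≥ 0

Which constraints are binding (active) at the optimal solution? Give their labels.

C2 and C4

Feasible corners and Z = 12u + 9v:
  (223/8, 0) → Z = 669/2
  (179/7, 0) → Z = 2148/7
  (527/10, 993/20) → Z = 4317/4
  (1189/74, 1641/74) → Z = 29037/74

The maximum is at (527/10, 993/20). Substituting into each constraint, equality holds for C2 and C4; the remaining constraints have slack.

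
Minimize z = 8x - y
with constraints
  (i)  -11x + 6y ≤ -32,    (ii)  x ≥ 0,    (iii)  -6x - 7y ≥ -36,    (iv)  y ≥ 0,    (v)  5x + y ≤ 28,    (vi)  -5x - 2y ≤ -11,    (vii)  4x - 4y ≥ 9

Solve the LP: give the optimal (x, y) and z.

x = 32/11, y = 0, minimum z = 256/11

Extreme points and z = 8x - y:
  (32/11, 0) → z = 256/11
  (37/10, 29/20) → z = 563/20
  (160/29, 12/29) → z = 1268/29
  (207/52, 45/26) → z = 783/26
  (28/5, 0) → z = 224/5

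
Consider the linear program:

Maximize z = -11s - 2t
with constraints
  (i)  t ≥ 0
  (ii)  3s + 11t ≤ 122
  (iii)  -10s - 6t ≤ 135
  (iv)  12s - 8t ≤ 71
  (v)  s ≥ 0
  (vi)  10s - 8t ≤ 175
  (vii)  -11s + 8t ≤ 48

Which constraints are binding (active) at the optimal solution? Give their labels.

Extreme points and z = -11s - 2t:
  (71/12, 0) → z = -781/12
  (0, 0) → z = 0
  (1757/156, 417/52) → z = -21829/156
  (448/145, 1486/145) → z = -1580/29
  (0, 6) → z = -12

The maximum is at (0, 0). Substituting into each constraint, equality holds for (i) and (v); the remaining constraints have slack.

(i) and (v)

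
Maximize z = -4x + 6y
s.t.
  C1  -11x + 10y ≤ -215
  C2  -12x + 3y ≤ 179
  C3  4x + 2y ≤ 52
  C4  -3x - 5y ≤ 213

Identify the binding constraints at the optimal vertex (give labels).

Extreme points and z = -4x + 6y:
  (475/31, -144/31) → z = -2764/31
  (-211/17, -2988/85) → z = -13708/85
  (49, -72) → z = -628

The maximum is at (475/31, -144/31). Substituting into each constraint, equality holds for C1 and C3; the remaining constraints have slack.

C1 and C3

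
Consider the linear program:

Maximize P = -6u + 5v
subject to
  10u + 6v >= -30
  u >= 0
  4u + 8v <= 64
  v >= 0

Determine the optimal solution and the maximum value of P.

The optimum lies where u = 0 and 4u + 8v = 64.
Solving simultaneously gives u = 0, v = 8.

u = 0, v = 8, maximum P = 40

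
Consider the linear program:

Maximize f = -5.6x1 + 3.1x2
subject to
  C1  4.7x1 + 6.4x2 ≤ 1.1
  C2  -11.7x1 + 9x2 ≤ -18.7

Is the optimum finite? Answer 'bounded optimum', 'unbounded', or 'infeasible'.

unbounded

From the feasible point (209/189, -121/189), moving in the direction (-9, -11.7) keeps every constraint satisfied while f increases without bound.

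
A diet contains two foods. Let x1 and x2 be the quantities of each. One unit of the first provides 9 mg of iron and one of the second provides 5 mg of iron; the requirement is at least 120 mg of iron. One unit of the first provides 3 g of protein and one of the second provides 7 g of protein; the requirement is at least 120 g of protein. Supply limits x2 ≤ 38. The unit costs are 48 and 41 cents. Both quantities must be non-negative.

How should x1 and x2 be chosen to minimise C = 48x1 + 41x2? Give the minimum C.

Extreme points and C = 48x1 + 41x2:
  (0, 24) → C = 984
  (0, 38) → C = 1558
  (40, 0) → C = 1920
  (5, 15) → C = 855
The feasible region is unbounded (it extends along (1, 0)), but C strictly increases along every unbounded feasible direction, so there is no improving ray and the minimum is attained at a vertex.

The optimum lies where 9x1 + 5x2 = 120 and 3x1 + 7x2 = 120.
Solving simultaneously gives x1 = 5, x2 = 15.

x1 = 5, x2 = 15, minimum C = 855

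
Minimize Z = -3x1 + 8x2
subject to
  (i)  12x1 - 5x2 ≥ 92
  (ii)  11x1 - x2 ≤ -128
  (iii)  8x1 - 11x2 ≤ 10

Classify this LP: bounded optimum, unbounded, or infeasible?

The boundaries 12x1 - 5x2 = 92 and 11x1 - x2 = -128 meet at (-732/43, -2548/43), but that point violates 8x1 - 11x2 ≤ 10. Every candidate vertex is excluded by some other constraint, so the feasible region is empty.

infeasible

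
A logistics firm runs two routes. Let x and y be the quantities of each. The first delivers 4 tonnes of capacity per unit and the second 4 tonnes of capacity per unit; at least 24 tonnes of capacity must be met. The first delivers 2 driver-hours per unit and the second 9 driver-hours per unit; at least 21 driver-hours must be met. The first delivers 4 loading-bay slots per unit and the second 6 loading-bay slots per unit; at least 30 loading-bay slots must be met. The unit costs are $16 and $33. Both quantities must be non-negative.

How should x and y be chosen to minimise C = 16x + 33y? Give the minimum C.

x = 6, y = 1, minimum C = 129

The feasible region is unbounded (it extends along (0, 1), (1, 0)), but C strictly increases along every unbounded feasible direction, so there is no improving ray and the minimum is attained at a vertex.

At the optimal vertex, 2x + 9y = 21 and 4x + 6y = 30.
Solving simultaneously gives x = 6, y = 1.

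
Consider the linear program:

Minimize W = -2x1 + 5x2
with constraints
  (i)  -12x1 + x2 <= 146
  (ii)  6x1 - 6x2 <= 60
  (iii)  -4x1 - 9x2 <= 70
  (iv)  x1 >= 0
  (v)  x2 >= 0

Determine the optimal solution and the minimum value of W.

Corner points and W = -2x1 + 5x2:
  (0, 146) → W = 730
  (10, 0) → W = -20
  (0, 0) → W = 0
The feasible region is unbounded (it extends along (1, 12), (1, 1)), but W strictly increases along every unbounded feasible direction, so there is no improving ray and the minimum is attained at a vertex.

At the optimal vertex, 6x1 - 6x2 = 60 and x2 = 0.
Solving simultaneously gives x1 = 10, x2 = 0.

x1 = 10, x2 = 0, minimum W = -20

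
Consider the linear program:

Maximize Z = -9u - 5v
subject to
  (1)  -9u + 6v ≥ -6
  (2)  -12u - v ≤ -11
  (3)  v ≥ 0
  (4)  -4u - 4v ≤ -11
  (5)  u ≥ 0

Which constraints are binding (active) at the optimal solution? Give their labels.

Corner points and Z = -9u - 5v:
  (3/2, 5/4) → Z = -79/4
  (3/4, 2) → Z = -67/4
  (0, 11) → Z = -55
The feasible region is unbounded (it extends along (0, 1), (2, 3)), but Z strictly decreases along every unbounded feasible direction, so there is no improving ray and the maximum is attained at a vertex.

The maximum is at (3/4, 2). Substituting into each constraint, equality holds for (2) and (4); the remaining constraints have slack.

(2) and (4)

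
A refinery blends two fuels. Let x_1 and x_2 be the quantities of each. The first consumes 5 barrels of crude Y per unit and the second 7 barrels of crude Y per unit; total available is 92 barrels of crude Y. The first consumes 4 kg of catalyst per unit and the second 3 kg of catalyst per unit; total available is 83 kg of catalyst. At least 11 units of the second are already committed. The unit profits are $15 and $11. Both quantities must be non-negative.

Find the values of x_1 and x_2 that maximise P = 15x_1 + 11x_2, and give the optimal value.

Vertices and P = 15x_1 + 11x_2:
  (0, 92/7) → P = 1012/7
  (0, 11) → P = 121
  (3, 11) → P = 166

At the optimal vertex, 5x_1 + 7x_2 = 92 and x_2 = 11.
Solving simultaneously gives x_1 = 3, x_2 = 11.

x_1 = 3, x_2 = 11, maximum P = 166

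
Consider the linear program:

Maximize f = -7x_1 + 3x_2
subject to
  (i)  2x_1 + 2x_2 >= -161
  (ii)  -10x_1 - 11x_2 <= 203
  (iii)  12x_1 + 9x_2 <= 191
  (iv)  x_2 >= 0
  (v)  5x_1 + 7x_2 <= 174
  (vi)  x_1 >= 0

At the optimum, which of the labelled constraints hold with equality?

Extreme points and f = -7x_1 + 3x_2:
  (191/12, 0) → f = -1337/12
  (0, 191/9) → f = 191/3
  (0, 0) → f = 0

The maximum is at (0, 191/9). Substituting into each constraint, equality holds for (iii) and (vi); the remaining constraints have slack.

(iii) and (vi)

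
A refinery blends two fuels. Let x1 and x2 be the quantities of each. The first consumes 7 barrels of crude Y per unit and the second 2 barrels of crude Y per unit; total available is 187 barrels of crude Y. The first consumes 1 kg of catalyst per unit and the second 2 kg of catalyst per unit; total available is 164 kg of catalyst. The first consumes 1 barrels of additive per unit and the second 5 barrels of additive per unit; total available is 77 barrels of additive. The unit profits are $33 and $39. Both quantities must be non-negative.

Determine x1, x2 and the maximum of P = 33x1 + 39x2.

Extreme points and P = 33x1 + 39x2:
  (0, 0) → P = 0
  (0, 77/5) → P = 3003/5
  (187/7, 0) → P = 6171/7
  (71/3, 32/3) → P = 1197

The binding constraints are 7x1 + 2x2 = 187 and x1 + 5x2 = 77.
Solving simultaneously gives x1 = 71/3, x2 = 32/3.

x1 = 71/3, x2 = 32/3, maximum P = 1197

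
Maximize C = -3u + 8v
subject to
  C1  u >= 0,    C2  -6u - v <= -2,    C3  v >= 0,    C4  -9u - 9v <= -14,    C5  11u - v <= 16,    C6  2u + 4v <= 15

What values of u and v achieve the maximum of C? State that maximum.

u = 0, v = 15/4, maximum C = 30

Vertices and C = -3u + 8v:
  (0, 2) → C = 16
  (0, 15/4) → C = 30
  (4/45, 22/15) → C = 172/15
  (79/54, 5/54) → C = -197/54
  (79/46, 133/46) → C = 827/46

The optimum lies where u = 0 and 2u + 4v = 15.
Solving simultaneously gives u = 0, v = 15/4.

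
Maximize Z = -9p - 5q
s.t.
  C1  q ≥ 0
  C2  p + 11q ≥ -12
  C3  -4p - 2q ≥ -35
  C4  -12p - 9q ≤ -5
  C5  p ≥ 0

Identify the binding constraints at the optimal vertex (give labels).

Extreme points and Z = -9p - 5q:
  (35/4, 0) → Z = -315/4
  (5/12, 0) → Z = -15/4
  (0, 35/2) → Z = -175/2
  (0, 5/9) → Z = -25/9

The maximum is at (0, 5/9). Substituting into each constraint, equality holds for C4 and C5; the remaining constraints have slack.

C4 and C5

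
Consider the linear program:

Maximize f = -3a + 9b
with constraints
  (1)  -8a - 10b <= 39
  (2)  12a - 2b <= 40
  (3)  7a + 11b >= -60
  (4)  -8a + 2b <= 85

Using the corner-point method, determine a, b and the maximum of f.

Feasible corners and f = -3a + 9b:
  (161/68, -197/34) → f = -237/4
  (-29/3, 23/6) → f = 127/2
  (125/4, 335/2) → f = 5655/4

The binding constraints are 12a - 2b = 40 and -8a + 2b = 85.
Solving simultaneously gives a = 125/4, b = 335/2.

a = 125/4, b = 335/2, maximum f = 5655/4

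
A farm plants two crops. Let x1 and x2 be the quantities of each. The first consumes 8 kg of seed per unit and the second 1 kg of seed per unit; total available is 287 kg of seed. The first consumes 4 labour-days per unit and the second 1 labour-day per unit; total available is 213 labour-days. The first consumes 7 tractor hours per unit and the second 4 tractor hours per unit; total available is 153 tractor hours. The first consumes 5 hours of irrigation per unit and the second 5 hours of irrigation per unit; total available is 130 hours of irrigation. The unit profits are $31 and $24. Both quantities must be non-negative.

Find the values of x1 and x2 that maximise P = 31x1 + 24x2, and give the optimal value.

Feasible corners and P = 31x1 + 24x2:
  (0, 0) → P = 0
  (0, 26) → P = 624
  (153/7, 0) → P = 4743/7
  (49/3, 29/3) → P = 2215/3

The optimum lies where 7x1 + 4x2 = 153 and 5x1 + 5x2 = 130.
Solving simultaneously gives x1 = 49/3, x2 = 29/3.

x1 = 49/3, x2 = 29/3, maximum P = 2215/3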